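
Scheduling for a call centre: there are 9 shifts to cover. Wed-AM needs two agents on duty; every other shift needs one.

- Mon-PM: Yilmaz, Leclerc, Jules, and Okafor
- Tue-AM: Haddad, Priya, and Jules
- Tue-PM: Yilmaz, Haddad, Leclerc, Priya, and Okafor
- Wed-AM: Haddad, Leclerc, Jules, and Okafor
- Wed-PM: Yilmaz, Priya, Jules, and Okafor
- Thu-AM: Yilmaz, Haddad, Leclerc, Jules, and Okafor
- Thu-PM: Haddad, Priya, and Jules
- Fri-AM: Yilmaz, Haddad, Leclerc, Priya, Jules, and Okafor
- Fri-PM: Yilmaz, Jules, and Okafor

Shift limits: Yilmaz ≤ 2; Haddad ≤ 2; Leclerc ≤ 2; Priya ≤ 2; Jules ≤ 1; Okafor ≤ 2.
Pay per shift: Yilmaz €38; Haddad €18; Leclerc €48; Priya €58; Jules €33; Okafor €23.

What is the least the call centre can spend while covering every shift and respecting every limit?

€345

Picking the cheapest available agent for each shift independently would cost €200, but that ignores the shift limits.
An optimal schedule: Mon-PM→Okafor, Tue-AM→Haddad, Tue-PM→Yilmaz, Wed-AM→Jules+Leclerc, Wed-PM→Yilmaz, Thu-AM→Leclerc, Thu-PM→Haddad, Fri-AM→Priya, Fri-PM→Okafor.
Total: 23 + 18 + 38 + 33 + 48 + 38 + 48 + 18 + 58 + 23 = €345.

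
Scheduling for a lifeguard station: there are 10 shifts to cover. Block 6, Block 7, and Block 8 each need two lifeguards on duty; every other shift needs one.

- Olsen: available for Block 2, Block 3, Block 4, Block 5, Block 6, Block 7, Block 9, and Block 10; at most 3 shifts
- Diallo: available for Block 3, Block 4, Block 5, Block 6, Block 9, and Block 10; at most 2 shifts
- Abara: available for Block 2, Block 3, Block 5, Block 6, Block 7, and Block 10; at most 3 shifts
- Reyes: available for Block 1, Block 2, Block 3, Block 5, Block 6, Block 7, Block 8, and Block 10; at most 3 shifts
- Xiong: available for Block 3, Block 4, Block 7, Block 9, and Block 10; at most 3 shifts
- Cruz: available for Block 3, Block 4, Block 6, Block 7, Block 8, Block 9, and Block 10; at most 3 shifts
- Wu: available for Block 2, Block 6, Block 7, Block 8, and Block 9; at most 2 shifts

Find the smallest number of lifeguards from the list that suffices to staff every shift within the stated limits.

5

13 slots to fill and no one can take more than 3, so at least ⌈13/3⌉ = 5 lifeguards are needed.
Olsen, Diallo, Abara, Reyes, and Cruz alone can cover everything: Block 1→Reyes, Block 2→Olsen, Block 3→Diallo, Block 4→Olsen, Block 5→Diallo, Block 6→Abara+Cruz, Block 7→Abara+Reyes, Block 8→Reyes+Cruz, Block 9→Olsen, Block 10→Abara.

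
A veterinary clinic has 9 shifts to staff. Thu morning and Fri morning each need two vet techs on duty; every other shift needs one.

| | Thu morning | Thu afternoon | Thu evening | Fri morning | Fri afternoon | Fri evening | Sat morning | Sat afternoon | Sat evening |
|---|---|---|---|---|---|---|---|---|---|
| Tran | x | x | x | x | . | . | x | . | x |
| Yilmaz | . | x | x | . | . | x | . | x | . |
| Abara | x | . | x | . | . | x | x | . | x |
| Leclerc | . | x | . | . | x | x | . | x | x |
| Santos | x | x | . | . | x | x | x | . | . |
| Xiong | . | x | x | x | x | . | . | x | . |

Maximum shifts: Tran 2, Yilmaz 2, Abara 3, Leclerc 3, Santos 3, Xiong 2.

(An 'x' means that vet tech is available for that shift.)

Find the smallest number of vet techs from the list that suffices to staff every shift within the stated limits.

11 slots to fill and no one can take more than 3, so at least ⌈11/3⌉ = 4 vet techs are needed.
No set of 4 vet techs can cover every shift (each such set leaves at least one shift with no one available or exceeds a cap).
Tran, Yilmaz, Abara, Leclerc, and Xiong alone can cover everything: Thu morning→Tran+Abara, Thu afternoon→Leclerc, Thu evening→Xiong, Fri morning→Tran+Xiong, Fri afternoon→Leclerc, Fri evening→Yilmaz, Sat morning→Abara, Sat afternoon→Yilmaz, Sat evening→Abara.

5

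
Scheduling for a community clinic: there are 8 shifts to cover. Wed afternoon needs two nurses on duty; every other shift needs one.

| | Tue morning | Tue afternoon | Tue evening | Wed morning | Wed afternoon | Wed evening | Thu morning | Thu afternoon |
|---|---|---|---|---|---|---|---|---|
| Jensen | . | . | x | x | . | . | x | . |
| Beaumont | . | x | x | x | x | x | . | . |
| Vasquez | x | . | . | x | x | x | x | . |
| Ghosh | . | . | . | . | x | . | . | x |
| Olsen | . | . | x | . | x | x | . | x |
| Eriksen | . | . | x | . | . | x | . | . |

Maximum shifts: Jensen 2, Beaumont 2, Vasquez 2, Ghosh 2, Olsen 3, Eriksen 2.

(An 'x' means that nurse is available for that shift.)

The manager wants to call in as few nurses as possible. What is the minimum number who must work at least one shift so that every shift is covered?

9 slots to fill and no one can take more than 3, so at least ⌈9/3⌉ = 3 nurses are needed.
Any 3 nurses together have capacity at most 3+2+2 = 7 < 9 slots, so 3 can never suffice.
Jensen, Beaumont, Vasquez, and Olsen alone can cover everything: Tue morning→Vasquez, Tue afternoon→Beaumont, Tue evening→Jensen, Wed morning→Beaumont, Wed afternoon→Vasquez+Olsen, Wed evening→Olsen, Thu morning→Jensen, Thu afternoon→Olsen.

4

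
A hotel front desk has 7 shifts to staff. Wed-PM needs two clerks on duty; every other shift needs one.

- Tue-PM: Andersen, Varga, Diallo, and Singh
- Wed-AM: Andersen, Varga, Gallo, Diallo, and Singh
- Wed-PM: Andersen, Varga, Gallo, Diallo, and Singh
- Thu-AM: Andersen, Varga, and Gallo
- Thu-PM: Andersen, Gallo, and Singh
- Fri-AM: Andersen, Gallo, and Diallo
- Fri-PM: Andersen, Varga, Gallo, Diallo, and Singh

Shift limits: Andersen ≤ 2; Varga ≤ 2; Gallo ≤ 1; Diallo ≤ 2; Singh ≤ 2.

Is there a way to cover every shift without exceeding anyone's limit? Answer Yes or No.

Yes

One valid schedule: Tue-PM→Varga, Wed-AM→Varga, Wed-PM→Diallo+Singh, Thu-AM→Andersen, Thu-PM→Andersen, Fri-AM→Gallo, Fri-PM→Diallo.
Loads: Andersen 2/2, Varga 2/2, Gallo 1/1, Diallo 2/2, Singh 1/2 — all within limits.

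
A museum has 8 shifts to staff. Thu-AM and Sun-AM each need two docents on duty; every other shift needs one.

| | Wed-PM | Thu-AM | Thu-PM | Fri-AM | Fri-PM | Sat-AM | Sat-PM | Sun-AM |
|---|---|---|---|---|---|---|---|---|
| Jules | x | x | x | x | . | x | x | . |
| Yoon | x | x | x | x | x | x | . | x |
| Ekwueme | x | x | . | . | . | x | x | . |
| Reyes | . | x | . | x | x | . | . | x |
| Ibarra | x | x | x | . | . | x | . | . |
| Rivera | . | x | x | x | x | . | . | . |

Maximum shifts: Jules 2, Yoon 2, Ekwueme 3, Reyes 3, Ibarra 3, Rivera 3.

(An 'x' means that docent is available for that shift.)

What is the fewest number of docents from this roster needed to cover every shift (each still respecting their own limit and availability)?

4

10 slots to fill and no one can take more than 3, so at least ⌈10/3⌉ = 4 docents are needed.
Jules, Yoon, Ekwueme, and Reyes alone can cover everything: Wed-PM→Ekwueme, Thu-AM→Ekwueme+Reyes, Thu-PM→Jules, Fri-AM→Reyes, Fri-PM→Yoon, Sat-AM→Ekwueme, Sat-PM→Jules, Sun-AM→Yoon+Reyes.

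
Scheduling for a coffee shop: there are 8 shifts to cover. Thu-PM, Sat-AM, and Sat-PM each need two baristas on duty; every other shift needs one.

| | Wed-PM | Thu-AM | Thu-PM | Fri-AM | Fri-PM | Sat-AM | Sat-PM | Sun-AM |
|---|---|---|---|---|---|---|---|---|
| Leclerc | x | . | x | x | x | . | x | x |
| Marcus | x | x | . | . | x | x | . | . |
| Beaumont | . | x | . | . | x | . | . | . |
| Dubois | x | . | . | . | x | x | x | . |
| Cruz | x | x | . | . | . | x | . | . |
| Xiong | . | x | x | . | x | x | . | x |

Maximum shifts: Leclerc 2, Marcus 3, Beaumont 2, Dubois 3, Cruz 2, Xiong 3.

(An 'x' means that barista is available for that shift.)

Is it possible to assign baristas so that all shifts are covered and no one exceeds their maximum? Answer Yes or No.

Total capacity is 15 and 11 slots are needed, so capacity alone doesn't rule it out.
Shifts {Thu-PM, Fri-AM, Sat-PM} need 5 worker-slots in total, but the baristas available for any of those shifts (Leclerc, Dubois, and Xiong) can supply at most 4 among them. So no valid schedule exists.

No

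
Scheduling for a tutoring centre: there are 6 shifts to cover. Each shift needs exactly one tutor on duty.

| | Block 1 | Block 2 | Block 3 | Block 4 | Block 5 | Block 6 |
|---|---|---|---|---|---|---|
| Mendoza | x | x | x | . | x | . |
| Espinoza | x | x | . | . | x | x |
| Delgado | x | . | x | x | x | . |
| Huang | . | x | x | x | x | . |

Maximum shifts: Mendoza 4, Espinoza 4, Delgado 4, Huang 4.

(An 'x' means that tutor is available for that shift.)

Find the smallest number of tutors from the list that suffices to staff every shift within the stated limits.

2

6 slots to fill and no one can take more than 4, so at least ⌈6/4⌉ = 2 tutors are needed.
Espinoza and Delgado alone can cover everything: Block 1→Espinoza, Block 2→Espinoza, Block 3→Delgado, Block 4→Delgado, Block 5→Espinoza, Block 6→Espinoza.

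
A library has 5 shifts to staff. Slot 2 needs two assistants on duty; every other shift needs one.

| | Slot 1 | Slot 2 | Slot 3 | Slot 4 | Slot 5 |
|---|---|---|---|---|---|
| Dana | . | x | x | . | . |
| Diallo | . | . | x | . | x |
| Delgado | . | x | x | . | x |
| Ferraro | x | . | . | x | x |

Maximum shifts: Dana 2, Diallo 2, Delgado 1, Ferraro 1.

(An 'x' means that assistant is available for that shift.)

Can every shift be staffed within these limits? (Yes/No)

No

Total capacity is 6 and 6 slots are needed, so capacity alone doesn't rule it out.
Shifts {Slot 1, Slot 4} need 2 worker-slots in total, but the assistants available for any of those shifts (Ferraro) can supply at most 1 among them. So no valid schedule exists.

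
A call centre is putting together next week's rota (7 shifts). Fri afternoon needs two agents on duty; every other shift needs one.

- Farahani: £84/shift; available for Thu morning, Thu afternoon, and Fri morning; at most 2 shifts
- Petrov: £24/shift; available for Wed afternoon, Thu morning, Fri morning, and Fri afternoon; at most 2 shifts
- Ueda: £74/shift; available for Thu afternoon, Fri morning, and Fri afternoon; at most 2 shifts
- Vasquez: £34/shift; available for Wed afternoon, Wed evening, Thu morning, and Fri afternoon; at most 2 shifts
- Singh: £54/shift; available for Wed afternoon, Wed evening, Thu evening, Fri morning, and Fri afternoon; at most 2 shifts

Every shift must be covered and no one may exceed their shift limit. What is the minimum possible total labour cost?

£372

Thu evening can only be covered by Singh, so that assignment is forced.
Picking the cheapest available agent for each shift independently would cost £292, but that ignores the shift limits.
An optimal schedule: Wed afternoon→Petrov, Wed evening→Vasquez, Thu morning→Petrov, Thu afternoon→Ueda, Thu evening→Singh, Fri morning→Singh, Fri afternoon→Vasquez+Ueda.
Total: 24 + 34 + 24 + 74 + 54 + 54 + 34 + 74 = £372.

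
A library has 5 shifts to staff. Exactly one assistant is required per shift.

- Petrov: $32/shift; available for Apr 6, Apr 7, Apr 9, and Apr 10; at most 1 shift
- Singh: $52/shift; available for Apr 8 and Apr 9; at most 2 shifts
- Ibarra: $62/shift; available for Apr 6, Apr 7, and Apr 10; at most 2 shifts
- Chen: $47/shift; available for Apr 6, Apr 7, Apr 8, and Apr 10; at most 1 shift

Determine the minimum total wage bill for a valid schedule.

Picking the cheapest available assistant for each shift independently would cost $175, but that ignores the shift limits.
An optimal schedule: Apr 6→Petrov, Apr 7→Chen, Apr 8→Singh, Apr 9→Singh, Apr 10→Ibarra.
Total: 32 + 47 + 52 + 52 + 62 = $245.

$245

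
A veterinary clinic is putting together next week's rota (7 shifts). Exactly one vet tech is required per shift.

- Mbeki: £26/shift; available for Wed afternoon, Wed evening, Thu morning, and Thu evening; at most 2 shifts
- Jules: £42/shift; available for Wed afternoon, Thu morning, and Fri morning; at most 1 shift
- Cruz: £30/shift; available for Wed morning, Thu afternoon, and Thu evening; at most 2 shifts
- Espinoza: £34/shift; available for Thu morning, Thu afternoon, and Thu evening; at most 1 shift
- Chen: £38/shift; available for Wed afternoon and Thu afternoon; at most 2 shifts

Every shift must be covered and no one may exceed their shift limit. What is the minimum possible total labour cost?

Wed morning can only be covered by Cruz, so that assignment is forced.
Wed evening can only be covered by Mbeki, so that assignment is forced.
Fri morning can only be covered by Jules, so that assignment is forced.
Picking the cheapest available vet tech for each shift independently would cost £206, but that ignores the shift limits.
An optimal schedule: Wed morning→Cruz, Wed afternoon→Mbeki, Wed evening→Mbeki, Thu morning→Espinoza, Thu afternoon→Chen, Thu evening→Cruz, Fri morning→Jules.
Total: 30 + 26 + 26 + 34 + 38 + 30 + 42 = £226.

£226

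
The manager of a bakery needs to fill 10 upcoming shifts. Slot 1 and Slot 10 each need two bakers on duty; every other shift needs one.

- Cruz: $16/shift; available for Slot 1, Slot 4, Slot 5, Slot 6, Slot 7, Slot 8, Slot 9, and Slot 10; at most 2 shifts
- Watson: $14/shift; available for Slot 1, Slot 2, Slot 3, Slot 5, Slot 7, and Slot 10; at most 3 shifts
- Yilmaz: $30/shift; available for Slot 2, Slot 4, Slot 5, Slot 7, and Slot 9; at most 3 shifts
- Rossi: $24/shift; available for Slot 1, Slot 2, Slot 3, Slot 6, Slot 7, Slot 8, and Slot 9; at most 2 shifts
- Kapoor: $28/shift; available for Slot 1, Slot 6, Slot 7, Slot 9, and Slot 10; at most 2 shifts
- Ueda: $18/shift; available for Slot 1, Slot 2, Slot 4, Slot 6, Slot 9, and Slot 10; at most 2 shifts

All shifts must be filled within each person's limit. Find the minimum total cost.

$244

Picking the cheapest available baker for each shift independently would cost $180, but that ignores the shift limits.
An optimal schedule: Slot 1→Rossi+Kapoor, Slot 2→Watson, Slot 3→Watson, Slot 4→Cruz, Slot 5→Watson, Slot 6→Ueda, Slot 7→Rossi, Slot 8→Cruz, Slot 9→Yilmaz, Slot 10→Ueda+Kapoor.
Total: 24 + 28 + 14 + 14 + 16 + 14 + 18 + 24 + 16 + 30 + 18 + 28 = $244.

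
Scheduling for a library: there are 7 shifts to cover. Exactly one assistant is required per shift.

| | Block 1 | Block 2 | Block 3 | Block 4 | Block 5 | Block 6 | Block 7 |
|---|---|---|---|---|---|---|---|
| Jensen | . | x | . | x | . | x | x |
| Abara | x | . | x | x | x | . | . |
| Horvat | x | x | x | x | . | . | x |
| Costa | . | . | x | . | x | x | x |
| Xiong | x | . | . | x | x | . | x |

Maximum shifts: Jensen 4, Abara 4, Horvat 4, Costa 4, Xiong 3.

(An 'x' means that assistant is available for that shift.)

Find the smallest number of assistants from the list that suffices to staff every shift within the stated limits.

2

7 slots to fill and no one can take more than 4, so at least ⌈7/4⌉ = 2 assistants are needed.
Jensen and Abara alone can cover everything: Block 1→Abara, Block 2→Jensen, Block 3→Abara, Block 4→Jensen, Block 5→Abara, Block 6→Jensen, Block 7→Jensen.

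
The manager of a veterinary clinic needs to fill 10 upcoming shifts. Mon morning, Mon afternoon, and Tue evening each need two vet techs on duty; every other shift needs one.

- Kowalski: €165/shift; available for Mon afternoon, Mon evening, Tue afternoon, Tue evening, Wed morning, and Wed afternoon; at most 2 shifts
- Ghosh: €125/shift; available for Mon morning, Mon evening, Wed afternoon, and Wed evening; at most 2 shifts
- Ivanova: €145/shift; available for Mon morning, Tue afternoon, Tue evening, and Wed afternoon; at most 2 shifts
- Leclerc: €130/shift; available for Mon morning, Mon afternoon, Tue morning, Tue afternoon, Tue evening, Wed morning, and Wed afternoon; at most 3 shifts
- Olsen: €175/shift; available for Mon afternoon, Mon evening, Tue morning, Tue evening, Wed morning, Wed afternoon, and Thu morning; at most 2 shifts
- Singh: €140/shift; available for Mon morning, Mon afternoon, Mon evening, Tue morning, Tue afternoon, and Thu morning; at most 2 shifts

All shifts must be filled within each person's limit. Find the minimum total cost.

€1890

Wed evening can only be covered by Ghosh, so that assignment is forced.
Picking the cheapest available vet tech for each shift independently would cost €1705, but that ignores the shift limits.
An optimal schedule: Mon morning→Ivanova+Singh, Mon afternoon→Leclerc+Singh, Mon evening→Kowalski, Tue morning→Leclerc, Tue afternoon→Ivanova, Tue evening→Leclerc+Olsen, Wed morning→Kowalski, Wed afternoon→Ghosh, Wed evening→Ghosh, Thu morning→Olsen.
Total: 145 + 140 + 130 + 140 + 165 + 130 + 145 + 130 + 175 + 165 + 125 + 125 + 175 = €1890.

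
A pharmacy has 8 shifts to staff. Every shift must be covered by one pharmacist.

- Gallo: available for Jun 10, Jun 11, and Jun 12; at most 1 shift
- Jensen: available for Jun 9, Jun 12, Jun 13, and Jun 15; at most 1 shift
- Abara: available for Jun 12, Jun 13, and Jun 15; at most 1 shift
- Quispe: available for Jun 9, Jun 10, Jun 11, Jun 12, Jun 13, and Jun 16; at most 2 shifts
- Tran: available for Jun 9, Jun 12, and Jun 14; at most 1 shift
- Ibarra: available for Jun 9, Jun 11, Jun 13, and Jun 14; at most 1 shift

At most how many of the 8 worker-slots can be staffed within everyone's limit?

Total capacity across all pharmacists is 1+1+1+2+1+1 = 7, and 8 slots are needed, so at most 7 can be filled.
An assignment achieving 7: Jun 9→Ibarra, Jun 10→Gallo, Jun 11→Quispe, Jun 13→Abara, Jun 14→Tran, Jun 15→Jensen, Jun 16→Quispe.
Loads: Gallo 1/1, Jensen 1/1, Abara 1/1, Quispe 2/2, Tran 1/1, Ibarra 1/1.

7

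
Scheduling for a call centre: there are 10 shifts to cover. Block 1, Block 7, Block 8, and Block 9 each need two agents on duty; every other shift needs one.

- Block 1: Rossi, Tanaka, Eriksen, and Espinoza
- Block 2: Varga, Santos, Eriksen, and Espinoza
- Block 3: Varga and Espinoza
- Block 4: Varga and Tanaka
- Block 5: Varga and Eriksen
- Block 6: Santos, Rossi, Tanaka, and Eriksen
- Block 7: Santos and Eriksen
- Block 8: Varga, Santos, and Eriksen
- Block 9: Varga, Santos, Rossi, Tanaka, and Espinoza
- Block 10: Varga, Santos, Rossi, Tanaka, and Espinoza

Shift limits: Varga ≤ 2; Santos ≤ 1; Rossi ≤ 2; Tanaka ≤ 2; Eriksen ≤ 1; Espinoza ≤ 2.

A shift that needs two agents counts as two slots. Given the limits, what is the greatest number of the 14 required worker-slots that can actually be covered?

Total capacity across all agents is 2+1+2+2+1+2 = 10, and 14 slots are needed, so at most 10 can be filled.
An assignment achieving 10: Block 1→Rossi+Tanaka, Block 2→Espinoza, Block 3→Varga, Block 4→Varga, Block 5→Eriksen, Block 6→Rossi, Block 7→Santos, Block 9→Tanaka+Espinoza.
Loads: Varga 2/2, Santos 1/1, Rossi 2/2, Tanaka 2/2, Eriksen 1/1, Espinoza 2/2.

10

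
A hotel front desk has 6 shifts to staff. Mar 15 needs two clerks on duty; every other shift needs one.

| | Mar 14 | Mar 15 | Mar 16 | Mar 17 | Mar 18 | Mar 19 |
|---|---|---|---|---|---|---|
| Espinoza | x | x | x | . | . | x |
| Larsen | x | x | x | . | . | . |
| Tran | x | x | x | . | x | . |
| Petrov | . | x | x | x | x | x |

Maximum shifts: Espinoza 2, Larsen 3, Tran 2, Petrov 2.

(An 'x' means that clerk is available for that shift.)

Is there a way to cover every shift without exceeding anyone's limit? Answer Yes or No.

Mar 17 can only be covered by Petrov, so that assignment is forced.
One valid schedule: Mar 14→Espinoza, Mar 15→Larsen+Tran, Mar 16→Larsen, Mar 17→Petrov, Mar 18→Tran, Mar 19→Espinoza.
Loads: Espinoza 2/2, Larsen 2/3, Tran 2/2, Petrov 1/2 — all within limits.

Yes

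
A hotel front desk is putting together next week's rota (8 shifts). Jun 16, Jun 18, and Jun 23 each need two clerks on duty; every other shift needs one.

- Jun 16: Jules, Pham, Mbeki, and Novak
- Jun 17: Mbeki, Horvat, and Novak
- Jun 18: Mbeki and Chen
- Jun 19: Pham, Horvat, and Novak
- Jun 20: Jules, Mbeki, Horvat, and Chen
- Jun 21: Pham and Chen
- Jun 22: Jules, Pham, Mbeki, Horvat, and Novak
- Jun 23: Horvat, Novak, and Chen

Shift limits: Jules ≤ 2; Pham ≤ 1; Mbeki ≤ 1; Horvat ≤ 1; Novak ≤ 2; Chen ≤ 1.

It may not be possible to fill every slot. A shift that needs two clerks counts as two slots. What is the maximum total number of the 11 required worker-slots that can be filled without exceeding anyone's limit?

8

Total capacity across all clerks is 2+1+1+1+2+1 = 8, and 11 slots are needed, so at most 8 can be filled.
An assignment achieving 8: Jun 16→Jules, Jun 17→Horvat, Jun 18→Mbeki+Chen, Jun 19→Novak, Jun 20→Jules, Jun 21→Pham, Jun 23→Novak.
Loads: Jules 2/2, Pham 1/1, Mbeki 1/1, Horvat 1/1, Novak 2/2, Chen 1/1.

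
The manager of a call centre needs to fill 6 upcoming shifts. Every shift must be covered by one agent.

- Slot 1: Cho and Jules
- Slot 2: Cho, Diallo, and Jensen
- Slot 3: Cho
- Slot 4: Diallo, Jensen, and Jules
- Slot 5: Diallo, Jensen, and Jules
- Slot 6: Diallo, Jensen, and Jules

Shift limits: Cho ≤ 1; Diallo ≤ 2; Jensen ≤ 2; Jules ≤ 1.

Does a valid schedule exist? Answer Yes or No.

Yes

Slot 3 can only be covered by Cho, so that assignment is forced.
One valid schedule: Slot 1→Jules, Slot 2→Diallo, Slot 3→Cho, Slot 4→Diallo, Slot 5→Jensen, Slot 6→Jensen.
Loads: Cho 1/1, Diallo 2/2, Jensen 2/2, Jules 1/1 — all within limits.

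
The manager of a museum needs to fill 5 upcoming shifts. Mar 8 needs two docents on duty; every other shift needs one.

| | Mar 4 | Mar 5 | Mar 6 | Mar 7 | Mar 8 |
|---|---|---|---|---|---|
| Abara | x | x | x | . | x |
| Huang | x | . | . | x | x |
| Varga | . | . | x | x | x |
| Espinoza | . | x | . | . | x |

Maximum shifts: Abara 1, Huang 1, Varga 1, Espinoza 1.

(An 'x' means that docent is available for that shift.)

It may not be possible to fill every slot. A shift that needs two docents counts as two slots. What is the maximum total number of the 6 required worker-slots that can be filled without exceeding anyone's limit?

4

Total capacity across all docents is 1+1+1+1 = 4, and 6 slots are needed, so at most 4 can be filled.
An assignment achieving 4: Mar 4→Abara, Mar 5→Espinoza, Mar 6→Varga, Mar 7→Huang.
Loads: Abara 1/1, Huang 1/1, Varga 1/1, Espinoza 1/1.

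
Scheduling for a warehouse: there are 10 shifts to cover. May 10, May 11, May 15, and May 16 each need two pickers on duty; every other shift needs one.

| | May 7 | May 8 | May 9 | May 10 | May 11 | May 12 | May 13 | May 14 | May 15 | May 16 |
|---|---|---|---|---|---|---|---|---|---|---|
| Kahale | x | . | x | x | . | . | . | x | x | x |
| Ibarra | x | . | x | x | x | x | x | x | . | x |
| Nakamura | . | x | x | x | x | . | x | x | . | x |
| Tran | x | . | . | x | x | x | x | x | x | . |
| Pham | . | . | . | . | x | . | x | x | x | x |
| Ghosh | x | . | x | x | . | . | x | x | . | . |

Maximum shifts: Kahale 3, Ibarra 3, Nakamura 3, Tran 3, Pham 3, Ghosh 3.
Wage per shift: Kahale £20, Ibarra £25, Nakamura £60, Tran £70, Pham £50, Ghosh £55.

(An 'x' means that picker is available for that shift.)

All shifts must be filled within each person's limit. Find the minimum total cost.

£570

May 8 can only be covered by Nakamura, so that assignment is forced.
Picking the cheapest available picker for each shift independently would cost £405, but that ignores the shift limits.
An optimal schedule: May 7→Kahale, May 8→Nakamura, May 9→Kahale, May 10→Ghosh+Nakamura, May 11→Ibarra+Pham, May 12→Ibarra, May 13→Ghosh, May 14→Ghosh, May 15→Kahale+Pham, May 16→Ibarra+Pham.
Total: 20 + 60 + 20 + 55 + 60 + 25 + 50 + 25 + 55 + 55 + 20 + 50 + 25 + 50 = £570.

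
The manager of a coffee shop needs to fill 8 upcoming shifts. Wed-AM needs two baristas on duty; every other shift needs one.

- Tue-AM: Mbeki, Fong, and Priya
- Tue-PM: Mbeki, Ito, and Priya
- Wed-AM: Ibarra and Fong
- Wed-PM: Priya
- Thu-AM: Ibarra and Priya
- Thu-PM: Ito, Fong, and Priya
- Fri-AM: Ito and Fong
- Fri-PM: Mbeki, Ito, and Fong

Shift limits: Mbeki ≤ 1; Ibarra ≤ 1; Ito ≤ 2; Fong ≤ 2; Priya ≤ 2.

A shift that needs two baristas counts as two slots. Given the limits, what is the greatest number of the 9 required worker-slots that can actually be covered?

Total capacity across all baristas is 1+1+2+2+2 = 8, and 9 slots are needed, so at most 8 can be filled.
An assignment achieving 8: Tue-AM→Mbeki, Tue-PM→Ito, Wed-AM→Ibarra+Fong, Wed-PM→Priya, Thu-AM→Priya, Thu-PM→Fong, Fri-AM→Ito.
Loads: Mbeki 1/1, Ibarra 1/1, Ito 2/2, Fong 2/2, Priya 2/2.

8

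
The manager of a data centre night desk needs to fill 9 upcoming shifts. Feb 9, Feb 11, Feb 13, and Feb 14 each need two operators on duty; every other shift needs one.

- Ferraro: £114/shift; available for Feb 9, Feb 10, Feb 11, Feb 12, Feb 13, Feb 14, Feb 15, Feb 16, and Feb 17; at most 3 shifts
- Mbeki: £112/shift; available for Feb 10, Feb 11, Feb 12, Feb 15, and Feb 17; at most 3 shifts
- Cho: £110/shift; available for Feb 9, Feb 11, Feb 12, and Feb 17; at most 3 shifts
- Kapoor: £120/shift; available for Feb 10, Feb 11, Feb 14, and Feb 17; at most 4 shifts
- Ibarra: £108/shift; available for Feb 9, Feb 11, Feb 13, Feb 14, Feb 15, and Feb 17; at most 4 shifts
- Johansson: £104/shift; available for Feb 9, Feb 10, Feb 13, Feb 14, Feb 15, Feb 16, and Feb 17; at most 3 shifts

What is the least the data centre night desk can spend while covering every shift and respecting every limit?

£1410

Picking the cheapest available operator for each shift independently would cost £1380, but that ignores the shift limits.
An optimal schedule: Feb 9→Ibarra+Cho, Feb 10→Mbeki, Feb 11→Cho+Mbeki, Feb 12→Cho, Feb 13→Johansson+Ibarra, Feb 14→Johansson+Ibarra, Feb 15→Ibarra, Feb 16→Johansson, Feb 17→Mbeki.
Total: 108 + 110 + 112 + 110 + 112 + 110 + 104 + 108 + 104 + 108 + 108 + 104 + 112 = £1410.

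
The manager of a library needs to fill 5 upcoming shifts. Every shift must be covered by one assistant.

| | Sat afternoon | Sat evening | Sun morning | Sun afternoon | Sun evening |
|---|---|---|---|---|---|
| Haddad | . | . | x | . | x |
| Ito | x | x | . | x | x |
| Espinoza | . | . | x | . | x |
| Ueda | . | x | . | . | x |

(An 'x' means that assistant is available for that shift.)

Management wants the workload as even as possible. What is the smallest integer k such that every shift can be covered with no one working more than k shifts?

With 4 assistants and 5 worker-slots to fill, someone must work at least ⌈5/4⌉ = 2 shifts, so k ≥ 2.
k = 2 works: Sat afternoon→Ito, Sat evening→Ueda, Sun morning→Haddad, Sun afternoon→Ito, Sun evening→Haddad.
Loads: Haddad 2, Ito 2, Espinoza 0, Ueda 1 — all ≤ 2.

2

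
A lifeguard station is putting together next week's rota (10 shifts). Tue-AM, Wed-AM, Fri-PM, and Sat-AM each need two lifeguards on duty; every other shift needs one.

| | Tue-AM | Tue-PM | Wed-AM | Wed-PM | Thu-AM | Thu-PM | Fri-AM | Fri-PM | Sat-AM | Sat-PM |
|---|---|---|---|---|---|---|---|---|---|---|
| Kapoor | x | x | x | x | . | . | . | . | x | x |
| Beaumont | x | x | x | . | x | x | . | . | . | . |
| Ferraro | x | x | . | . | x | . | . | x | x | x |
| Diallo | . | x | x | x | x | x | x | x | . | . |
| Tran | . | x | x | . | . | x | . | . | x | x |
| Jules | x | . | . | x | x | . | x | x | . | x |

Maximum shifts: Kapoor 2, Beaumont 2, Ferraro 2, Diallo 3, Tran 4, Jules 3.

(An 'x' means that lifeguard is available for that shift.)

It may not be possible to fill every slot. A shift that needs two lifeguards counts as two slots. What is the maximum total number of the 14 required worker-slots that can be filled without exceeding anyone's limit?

14

Total capacity across all lifeguards is 2+2+2+3+4+3 = 16, and 14 slots are needed, so at most 14 can be filled.
An assignment achieving 14: Tue-AM→Beaumont+Jules, Tue-PM→Tran, Wed-AM→Diallo+Tran, Wed-PM→Kapoor, Thu-AM→Jules, Thu-PM→Beaumont, Fri-AM→Diallo, Fri-PM→Ferraro+Diallo, Sat-AM→Kapoor+Ferraro, Sat-PM→Tran.
Loads: Kapoor 2/2, Beaumont 2/2, Ferraro 2/2, Diallo 3/3, Tran 3/4, Jules 2/3.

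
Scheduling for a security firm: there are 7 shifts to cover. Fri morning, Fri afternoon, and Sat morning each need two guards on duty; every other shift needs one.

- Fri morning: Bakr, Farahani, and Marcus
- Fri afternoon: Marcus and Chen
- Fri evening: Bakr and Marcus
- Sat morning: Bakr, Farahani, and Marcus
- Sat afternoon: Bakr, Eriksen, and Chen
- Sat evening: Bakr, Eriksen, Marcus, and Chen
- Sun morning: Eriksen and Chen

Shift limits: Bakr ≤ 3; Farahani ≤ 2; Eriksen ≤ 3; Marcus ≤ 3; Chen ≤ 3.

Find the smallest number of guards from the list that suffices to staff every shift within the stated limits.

10 slots to fill and no one can take more than 3, so at least ⌈10/3⌉ = 4 guards are needed.
Bakr, Farahani, Marcus, and Chen alone can cover everything: Fri morning→Bakr+Farahani, Fri afternoon→Marcus+Chen, Fri evening→Bakr, Sat morning→Farahani+Marcus, Sat afternoon→Bakr, Sat evening→Marcus, Sun morning→Chen.

4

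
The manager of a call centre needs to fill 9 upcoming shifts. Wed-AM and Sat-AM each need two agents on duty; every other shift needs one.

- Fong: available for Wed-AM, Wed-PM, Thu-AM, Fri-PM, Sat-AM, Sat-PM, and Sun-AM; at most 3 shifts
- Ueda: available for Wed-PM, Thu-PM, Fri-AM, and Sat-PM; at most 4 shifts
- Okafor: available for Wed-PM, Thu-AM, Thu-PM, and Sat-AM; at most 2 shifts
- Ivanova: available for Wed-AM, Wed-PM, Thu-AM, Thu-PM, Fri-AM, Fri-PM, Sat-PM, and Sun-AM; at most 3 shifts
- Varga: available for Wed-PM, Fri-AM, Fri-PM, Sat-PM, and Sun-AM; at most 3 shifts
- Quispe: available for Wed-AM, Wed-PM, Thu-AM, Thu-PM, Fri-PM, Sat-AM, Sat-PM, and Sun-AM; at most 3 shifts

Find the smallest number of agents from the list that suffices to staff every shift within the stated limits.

4

11 slots to fill and no one can take more than 4, so at least ⌈11/4⌉ = 3 agents are needed.
Any 3 agents together have capacity at most 4+3+3 = 10 < 11 slots, so 3 can never suffice.
Fong, Ueda, Okafor, and Ivanova alone can cover everything: Wed-AM→Fong+Ivanova, Wed-PM→Ueda, Thu-AM→Okafor, Thu-PM→Ueda, Fri-AM→Ueda, Fri-PM→Fong, Sat-AM→Fong+Okafor, Sat-PM→Ueda, Sun-AM→Ivanova.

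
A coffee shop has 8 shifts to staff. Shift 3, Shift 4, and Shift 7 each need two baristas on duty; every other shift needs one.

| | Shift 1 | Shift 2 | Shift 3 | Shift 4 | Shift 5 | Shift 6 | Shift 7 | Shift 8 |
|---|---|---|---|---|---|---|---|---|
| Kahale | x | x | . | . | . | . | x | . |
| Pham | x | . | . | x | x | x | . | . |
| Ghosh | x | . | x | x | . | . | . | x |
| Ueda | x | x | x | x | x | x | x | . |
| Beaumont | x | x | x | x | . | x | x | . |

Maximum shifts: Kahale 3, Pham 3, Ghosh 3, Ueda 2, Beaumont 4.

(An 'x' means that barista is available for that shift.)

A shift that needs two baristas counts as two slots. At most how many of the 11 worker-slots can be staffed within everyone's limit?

Total capacity across all baristas is 3+3+3+2+4 = 15, and 11 slots are needed, so at most 11 can be filled.
An assignment achieving 11: Shift 1→Kahale, Shift 2→Kahale, Shift 3→Ghosh+Ueda, Shift 4→Pham+Ghosh, Shift 5→Pham, Shift 6→Pham, Shift 7→Kahale+Ueda, Shift 8→Ghosh.
Loads: Kahale 3/3, Pham 3/3, Ghosh 3/3, Ueda 2/2, Beaumont 0/4.

11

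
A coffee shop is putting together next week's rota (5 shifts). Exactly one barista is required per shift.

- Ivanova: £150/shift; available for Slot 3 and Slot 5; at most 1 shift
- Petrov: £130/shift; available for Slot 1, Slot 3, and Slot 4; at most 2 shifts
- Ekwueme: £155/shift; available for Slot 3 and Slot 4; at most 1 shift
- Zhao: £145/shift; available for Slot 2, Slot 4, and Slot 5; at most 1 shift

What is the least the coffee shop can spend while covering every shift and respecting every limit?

£710

Slot 1 can only be covered by Petrov, so that assignment is forced.
Slot 2 can only be covered by Zhao, so that assignment is forced.
Picking the cheapest available barista for each shift independently would cost £680, but that ignores the shift limits.
An optimal schedule: Slot 1→Petrov, Slot 2→Zhao, Slot 3→Petrov, Slot 4→Ekwueme, Slot 5→Ivanova.
Total: 130 + 145 + 130 + 155 + 150 = £710.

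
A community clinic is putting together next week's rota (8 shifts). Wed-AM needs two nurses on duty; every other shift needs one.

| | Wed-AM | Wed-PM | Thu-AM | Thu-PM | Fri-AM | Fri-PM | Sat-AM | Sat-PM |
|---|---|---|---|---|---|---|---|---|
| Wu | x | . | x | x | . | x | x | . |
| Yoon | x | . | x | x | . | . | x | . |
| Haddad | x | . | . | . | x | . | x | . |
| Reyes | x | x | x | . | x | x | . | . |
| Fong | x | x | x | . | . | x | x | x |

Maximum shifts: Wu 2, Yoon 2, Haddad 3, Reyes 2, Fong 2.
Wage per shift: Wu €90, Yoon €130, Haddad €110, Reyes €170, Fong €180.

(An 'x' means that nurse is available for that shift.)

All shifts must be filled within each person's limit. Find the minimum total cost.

€1120

Sat-PM can only be covered by Fong, so that assignment is forced.
Picking the cheapest available nurse for each shift independently would cost €1020, but that ignores the shift limits.
An optimal schedule: Wed-AM→Haddad+Yoon, Wed-PM→Reyes, Thu-AM→Yoon, Thu-PM→Wu, Fri-AM→Haddad, Fri-PM→Wu, Sat-AM→Haddad, Sat-PM→Fong.
Total: 110 + 130 + 170 + 130 + 90 + 110 + 90 + 110 + 180 = €1120.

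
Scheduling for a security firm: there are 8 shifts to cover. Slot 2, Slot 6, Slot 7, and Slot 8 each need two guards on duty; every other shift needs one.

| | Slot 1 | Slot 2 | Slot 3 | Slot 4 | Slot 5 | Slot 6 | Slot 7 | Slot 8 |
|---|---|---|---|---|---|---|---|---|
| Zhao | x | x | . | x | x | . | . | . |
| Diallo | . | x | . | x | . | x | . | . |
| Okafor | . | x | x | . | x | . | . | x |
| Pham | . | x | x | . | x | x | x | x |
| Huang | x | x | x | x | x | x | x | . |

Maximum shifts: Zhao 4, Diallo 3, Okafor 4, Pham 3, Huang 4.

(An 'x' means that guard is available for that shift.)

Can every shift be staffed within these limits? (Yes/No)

Yes

Slot 7 can only be covered by Pham and Huang, so that assignment is forced.
Slot 8 can only be covered by Okafor and Pham, so that assignment is forced.
One valid schedule: Slot 1→Zhao, Slot 2→Zhao+Diallo, Slot 3→Okafor, Slot 4→Zhao, Slot 5→Zhao, Slot 6→Diallo+Pham, Slot 7→Pham+Huang, Slot 8→Okafor+Pham.
Loads: Zhao 4/4, Diallo 2/3, Okafor 2/4, Pham 3/3, Huang 1/4 — all within limits.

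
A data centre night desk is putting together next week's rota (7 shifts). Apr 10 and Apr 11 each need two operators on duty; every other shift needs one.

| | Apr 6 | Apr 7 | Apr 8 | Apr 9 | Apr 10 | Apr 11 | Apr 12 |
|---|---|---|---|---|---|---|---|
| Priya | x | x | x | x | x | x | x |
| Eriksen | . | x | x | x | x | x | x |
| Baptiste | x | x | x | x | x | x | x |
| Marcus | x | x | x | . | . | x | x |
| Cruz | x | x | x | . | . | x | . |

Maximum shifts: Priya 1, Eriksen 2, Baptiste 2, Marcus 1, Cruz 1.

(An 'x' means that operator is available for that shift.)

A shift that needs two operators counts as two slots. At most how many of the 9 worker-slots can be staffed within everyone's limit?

7

Total capacity across all operators is 1+2+2+1+1 = 7, and 9 slots are needed, so at most 7 can be filled.
An assignment achieving 7: Apr 6→Baptiste, Apr 7→Marcus, Apr 8→Cruz, Apr 9→Priya, Apr 10→Eriksen+Baptiste, Apr 12→Eriksen.
Loads: Priya 1/1, Eriksen 2/2, Baptiste 2/2, Marcus 1/1, Cruz 1/1.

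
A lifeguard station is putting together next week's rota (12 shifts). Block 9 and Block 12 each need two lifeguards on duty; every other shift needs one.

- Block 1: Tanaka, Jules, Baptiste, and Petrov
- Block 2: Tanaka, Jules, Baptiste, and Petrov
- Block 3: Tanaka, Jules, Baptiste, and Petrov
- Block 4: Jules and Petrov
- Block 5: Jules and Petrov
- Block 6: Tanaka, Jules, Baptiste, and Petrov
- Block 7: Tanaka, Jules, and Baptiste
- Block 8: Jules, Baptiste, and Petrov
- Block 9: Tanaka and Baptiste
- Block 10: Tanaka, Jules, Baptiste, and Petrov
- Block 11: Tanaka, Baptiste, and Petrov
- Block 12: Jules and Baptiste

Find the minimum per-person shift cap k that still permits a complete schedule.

With 4 lifeguards and 14 worker-slots to fill, someone must work at least ⌈14/4⌉ = 4 shifts, so k ≥ 4.
k = 4 works: Block 1→Tanaka, Block 2→Baptiste, Block 3→Baptiste, Block 4→Jules, Block 5→Jules, Block 6→Petrov, Block 7→Tanaka, Block 8→Jules, Block 9→Tanaka+Baptiste, Block 10→Petrov, Block 11→Tanaka, Block 12→Jules+Baptiste.
Loads: Tanaka 4, Jules 4, Baptiste 4, Petrov 2 — all ≤ 4.

4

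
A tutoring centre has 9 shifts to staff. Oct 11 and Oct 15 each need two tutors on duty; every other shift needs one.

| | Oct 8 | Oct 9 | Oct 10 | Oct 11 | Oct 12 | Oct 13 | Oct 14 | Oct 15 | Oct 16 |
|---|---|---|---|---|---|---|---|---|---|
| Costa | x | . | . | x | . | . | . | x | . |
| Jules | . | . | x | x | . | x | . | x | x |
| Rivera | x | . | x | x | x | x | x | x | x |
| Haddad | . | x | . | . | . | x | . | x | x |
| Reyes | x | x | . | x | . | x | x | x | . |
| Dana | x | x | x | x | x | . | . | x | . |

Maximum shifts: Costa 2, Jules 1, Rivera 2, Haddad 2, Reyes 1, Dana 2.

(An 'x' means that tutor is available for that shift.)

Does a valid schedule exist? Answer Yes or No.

Total capacity is 2+1+2+2+1+2 = 10 but 11 worker-slots are needed — infeasible.

No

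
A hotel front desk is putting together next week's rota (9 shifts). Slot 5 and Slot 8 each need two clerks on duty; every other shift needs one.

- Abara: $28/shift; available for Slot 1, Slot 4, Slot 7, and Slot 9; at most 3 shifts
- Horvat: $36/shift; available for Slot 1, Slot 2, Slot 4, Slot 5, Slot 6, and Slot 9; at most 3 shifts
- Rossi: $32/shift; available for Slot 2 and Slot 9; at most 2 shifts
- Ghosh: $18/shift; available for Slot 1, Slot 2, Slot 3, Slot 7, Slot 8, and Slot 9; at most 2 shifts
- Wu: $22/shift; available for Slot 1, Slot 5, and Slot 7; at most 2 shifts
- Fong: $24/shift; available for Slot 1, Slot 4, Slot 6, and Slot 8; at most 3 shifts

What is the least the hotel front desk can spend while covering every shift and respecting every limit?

Slot 3 can only be covered by Ghosh, so that assignment is forced.
Slot 5 can only be covered by Horvat and Wu, so that assignment is forced.
Slot 8 can only be covered by Ghosh and Fong, so that assignment is forced.
Picking the cheapest available clerk for each shift independently would cost $238, but that ignores the shift limits.
An optimal schedule: Slot 1→Abara, Slot 2→Rossi, Slot 3→Ghosh, Slot 4→Fong, Slot 5→Wu+Horvat, Slot 6→Fong, Slot 7→Wu, Slot 8→Ghosh+Fong, Slot 9→Abara.
Total: 28 + 32 + 18 + 24 + 22 + 36 + 24 + 22 + 18 + 24 + 28 = $276.

$276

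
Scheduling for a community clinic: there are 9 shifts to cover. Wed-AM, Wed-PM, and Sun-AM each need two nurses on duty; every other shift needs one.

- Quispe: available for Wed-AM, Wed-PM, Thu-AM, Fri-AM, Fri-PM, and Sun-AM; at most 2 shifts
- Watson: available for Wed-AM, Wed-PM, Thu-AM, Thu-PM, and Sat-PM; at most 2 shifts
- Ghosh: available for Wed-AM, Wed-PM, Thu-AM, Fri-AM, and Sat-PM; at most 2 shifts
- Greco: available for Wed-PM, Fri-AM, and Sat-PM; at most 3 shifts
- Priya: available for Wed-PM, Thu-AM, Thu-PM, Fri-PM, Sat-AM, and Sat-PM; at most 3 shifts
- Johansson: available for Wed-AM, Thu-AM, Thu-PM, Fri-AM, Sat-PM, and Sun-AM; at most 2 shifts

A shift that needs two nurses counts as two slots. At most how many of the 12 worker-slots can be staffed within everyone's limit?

Total capacity across all nurses is 2+2+2+3+3+2 = 14, and 12 slots are needed, so at most 12 can be filled.
An assignment achieving 12: Wed-AM→Watson+Ghosh, Wed-PM→Greco+Priya, Thu-AM→Priya, Thu-PM→Watson, Fri-AM→Ghosh, Fri-PM→Quispe, Sat-AM→Priya, Sat-PM→Greco, Sun-AM→Quispe+Johansson.
Loads: Quispe 2/2, Watson 2/2, Ghosh 2/2, Greco 2/3, Priya 3/3, Johansson 1/2.

12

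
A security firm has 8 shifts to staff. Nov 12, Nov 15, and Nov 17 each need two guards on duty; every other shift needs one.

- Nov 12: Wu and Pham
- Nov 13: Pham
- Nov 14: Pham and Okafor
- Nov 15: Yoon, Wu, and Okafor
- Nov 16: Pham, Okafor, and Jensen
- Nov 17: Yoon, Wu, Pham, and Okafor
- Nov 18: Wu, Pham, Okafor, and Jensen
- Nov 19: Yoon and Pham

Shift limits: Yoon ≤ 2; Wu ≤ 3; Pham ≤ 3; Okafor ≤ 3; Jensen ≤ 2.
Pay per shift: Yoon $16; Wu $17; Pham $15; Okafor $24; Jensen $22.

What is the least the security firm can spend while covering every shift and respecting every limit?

Nov 12 can only be covered by Wu and Pham, so that assignment is forced.
Nov 13 can only be covered by Pham, so that assignment is forced.
Picking the cheapest available guard for each shift independently would cost $171, but that ignores the shift limits.
An optimal schedule: Nov 12→Pham+Wu, Nov 13→Pham, Nov 14→Pham, Nov 15→Yoon+Wu, Nov 16→Jensen, Nov 17→Wu+Okafor, Nov 18→Jensen, Nov 19→Yoon.
Total: 15 + 17 + 15 + 15 + 16 + 17 + 22 + 17 + 24 + 22 + 16 = $196.

$196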